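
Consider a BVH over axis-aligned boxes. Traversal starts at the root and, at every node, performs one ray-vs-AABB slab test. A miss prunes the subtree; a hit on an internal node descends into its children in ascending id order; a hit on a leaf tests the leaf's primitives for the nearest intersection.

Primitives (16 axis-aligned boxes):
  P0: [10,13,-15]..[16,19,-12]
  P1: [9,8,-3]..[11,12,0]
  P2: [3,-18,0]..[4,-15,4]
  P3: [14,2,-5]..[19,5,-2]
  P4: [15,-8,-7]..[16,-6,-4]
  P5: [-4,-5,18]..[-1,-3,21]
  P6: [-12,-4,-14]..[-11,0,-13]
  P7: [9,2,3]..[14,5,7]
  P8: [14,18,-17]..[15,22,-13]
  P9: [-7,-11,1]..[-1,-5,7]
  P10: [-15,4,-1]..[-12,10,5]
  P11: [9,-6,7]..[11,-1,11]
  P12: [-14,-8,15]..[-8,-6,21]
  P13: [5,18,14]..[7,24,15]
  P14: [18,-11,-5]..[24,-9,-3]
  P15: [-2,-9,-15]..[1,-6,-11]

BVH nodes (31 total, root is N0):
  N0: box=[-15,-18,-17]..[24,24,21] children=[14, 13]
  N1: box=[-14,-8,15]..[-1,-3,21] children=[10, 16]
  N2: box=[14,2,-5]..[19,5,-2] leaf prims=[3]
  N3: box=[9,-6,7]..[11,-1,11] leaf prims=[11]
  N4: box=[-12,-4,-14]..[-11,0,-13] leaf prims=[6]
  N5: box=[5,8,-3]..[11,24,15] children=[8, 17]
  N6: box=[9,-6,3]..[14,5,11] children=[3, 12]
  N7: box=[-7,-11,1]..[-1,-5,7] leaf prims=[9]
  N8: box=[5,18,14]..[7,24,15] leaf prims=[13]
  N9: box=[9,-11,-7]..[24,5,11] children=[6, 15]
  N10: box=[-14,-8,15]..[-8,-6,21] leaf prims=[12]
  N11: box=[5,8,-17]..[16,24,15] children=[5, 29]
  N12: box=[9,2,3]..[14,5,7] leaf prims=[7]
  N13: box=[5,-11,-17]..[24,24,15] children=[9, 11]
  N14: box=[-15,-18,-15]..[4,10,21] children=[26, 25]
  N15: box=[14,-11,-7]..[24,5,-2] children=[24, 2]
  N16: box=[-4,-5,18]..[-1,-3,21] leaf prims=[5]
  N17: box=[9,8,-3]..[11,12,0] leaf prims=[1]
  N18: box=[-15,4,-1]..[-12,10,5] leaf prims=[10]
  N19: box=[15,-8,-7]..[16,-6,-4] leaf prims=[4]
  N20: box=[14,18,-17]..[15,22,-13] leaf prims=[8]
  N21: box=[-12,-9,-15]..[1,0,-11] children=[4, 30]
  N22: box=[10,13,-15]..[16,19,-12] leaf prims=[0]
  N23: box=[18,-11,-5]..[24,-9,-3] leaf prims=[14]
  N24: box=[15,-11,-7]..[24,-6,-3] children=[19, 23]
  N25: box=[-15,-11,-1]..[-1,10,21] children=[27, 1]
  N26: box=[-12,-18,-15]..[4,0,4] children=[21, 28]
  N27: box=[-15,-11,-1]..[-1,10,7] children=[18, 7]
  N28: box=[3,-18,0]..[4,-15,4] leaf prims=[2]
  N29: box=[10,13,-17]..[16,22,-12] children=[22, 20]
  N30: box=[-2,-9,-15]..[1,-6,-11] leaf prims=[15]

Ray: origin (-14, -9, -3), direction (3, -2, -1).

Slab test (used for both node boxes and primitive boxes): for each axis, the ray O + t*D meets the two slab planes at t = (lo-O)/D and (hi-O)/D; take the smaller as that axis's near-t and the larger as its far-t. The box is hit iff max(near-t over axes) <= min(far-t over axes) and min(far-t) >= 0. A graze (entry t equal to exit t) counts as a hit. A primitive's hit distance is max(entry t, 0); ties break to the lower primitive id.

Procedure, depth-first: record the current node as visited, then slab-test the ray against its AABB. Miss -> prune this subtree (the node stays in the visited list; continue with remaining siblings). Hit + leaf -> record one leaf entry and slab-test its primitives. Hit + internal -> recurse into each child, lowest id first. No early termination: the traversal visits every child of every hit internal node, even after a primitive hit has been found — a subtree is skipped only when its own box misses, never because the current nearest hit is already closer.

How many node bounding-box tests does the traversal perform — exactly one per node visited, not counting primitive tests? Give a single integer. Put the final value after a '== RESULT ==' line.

Trace the traversal:
N0 x:[-1/3,38/3] y:[-33/2,9/2] z:[-24,14] -> hit [-1/3,9/2], descend [13, 14]
  N13 x:[19/3,38/3] y:[-33/2,1] z:[-18,14] -> miss, prune
  N14 x:[-1/3,6] y:[-19/2,9/2] z:[-24,12] -> hit [-1/3,9/2], descend [25, 26]
    N25 x:[-1/3,13/3] y:[-19/2,1] z:[-24,-2] -> miss, prune
    N26 x:[2/3,6] y:[-9/2,9/2] z:[-7,12] -> hit [2/3,9/2], descend [21, 28]
      N21 x:[2/3,5] y:[-9/2,0] z:[8,12] -> miss, prune
      N28 x:[17/3,6] y:[3,9/2] z:[-7,-3] -> miss, prune

order=[0, 13, 14, 25, 26, 21, 28]  |boxes|=7  |leaves|=0  hit=miss

== RESULT ==
7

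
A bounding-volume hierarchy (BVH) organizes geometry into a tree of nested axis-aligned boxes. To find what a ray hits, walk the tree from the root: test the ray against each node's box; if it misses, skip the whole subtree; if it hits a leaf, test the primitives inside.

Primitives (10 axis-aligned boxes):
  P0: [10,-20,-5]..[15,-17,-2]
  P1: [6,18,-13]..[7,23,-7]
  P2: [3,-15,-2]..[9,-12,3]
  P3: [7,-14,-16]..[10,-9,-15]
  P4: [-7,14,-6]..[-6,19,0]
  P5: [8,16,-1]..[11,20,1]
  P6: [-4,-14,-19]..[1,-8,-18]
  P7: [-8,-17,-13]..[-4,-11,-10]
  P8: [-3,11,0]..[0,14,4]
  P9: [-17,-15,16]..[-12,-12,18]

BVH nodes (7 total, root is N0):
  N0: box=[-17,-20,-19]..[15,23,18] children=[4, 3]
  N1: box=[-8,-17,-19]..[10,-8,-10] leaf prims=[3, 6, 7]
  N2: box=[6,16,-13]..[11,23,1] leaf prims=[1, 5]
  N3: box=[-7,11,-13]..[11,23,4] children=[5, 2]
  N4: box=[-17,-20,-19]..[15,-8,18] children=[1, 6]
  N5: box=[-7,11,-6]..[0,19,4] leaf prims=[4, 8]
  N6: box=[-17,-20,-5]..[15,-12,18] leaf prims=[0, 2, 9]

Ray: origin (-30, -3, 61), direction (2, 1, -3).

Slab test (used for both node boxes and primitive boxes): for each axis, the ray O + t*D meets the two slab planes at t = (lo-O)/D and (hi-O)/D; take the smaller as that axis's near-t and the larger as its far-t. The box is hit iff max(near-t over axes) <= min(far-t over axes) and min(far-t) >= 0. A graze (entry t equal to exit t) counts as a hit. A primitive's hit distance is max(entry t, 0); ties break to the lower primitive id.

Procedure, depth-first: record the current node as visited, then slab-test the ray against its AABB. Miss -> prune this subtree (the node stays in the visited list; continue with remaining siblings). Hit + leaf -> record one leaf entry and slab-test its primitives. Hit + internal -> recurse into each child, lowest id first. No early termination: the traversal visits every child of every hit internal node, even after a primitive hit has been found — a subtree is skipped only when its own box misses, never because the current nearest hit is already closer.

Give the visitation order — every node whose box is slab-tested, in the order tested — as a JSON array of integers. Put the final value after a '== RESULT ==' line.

Walk:
N0 x:[13/2,45/2] y:[-17,26] z:[43/3,80/3] -> hit [43/3,45/2], descend [3, 4]
  N3 x:[23/2,41/2] y:[14,26] z:[19,74/3] -> hit [19,41/2], descend [2, 5]
    N2 x:[18,41/2] y:[19,26] z:[20,74/3] -> hit [20,41/2] leaf, test {P1(miss), P5@t=20}
    N5 x:[23/2,15] y:[14,22] z:[19,67/3] -> miss, prune
  N4 x:[13/2,45/2] y:[-17,-5] z:[43/3,80/3] -> miss, prune

Summary -> nodes [0, 3, 2, 5, 4]; box-tests=5; leaf-entries=1; first=P5

== RESULT ==
[0, 3, 2, 5, 4]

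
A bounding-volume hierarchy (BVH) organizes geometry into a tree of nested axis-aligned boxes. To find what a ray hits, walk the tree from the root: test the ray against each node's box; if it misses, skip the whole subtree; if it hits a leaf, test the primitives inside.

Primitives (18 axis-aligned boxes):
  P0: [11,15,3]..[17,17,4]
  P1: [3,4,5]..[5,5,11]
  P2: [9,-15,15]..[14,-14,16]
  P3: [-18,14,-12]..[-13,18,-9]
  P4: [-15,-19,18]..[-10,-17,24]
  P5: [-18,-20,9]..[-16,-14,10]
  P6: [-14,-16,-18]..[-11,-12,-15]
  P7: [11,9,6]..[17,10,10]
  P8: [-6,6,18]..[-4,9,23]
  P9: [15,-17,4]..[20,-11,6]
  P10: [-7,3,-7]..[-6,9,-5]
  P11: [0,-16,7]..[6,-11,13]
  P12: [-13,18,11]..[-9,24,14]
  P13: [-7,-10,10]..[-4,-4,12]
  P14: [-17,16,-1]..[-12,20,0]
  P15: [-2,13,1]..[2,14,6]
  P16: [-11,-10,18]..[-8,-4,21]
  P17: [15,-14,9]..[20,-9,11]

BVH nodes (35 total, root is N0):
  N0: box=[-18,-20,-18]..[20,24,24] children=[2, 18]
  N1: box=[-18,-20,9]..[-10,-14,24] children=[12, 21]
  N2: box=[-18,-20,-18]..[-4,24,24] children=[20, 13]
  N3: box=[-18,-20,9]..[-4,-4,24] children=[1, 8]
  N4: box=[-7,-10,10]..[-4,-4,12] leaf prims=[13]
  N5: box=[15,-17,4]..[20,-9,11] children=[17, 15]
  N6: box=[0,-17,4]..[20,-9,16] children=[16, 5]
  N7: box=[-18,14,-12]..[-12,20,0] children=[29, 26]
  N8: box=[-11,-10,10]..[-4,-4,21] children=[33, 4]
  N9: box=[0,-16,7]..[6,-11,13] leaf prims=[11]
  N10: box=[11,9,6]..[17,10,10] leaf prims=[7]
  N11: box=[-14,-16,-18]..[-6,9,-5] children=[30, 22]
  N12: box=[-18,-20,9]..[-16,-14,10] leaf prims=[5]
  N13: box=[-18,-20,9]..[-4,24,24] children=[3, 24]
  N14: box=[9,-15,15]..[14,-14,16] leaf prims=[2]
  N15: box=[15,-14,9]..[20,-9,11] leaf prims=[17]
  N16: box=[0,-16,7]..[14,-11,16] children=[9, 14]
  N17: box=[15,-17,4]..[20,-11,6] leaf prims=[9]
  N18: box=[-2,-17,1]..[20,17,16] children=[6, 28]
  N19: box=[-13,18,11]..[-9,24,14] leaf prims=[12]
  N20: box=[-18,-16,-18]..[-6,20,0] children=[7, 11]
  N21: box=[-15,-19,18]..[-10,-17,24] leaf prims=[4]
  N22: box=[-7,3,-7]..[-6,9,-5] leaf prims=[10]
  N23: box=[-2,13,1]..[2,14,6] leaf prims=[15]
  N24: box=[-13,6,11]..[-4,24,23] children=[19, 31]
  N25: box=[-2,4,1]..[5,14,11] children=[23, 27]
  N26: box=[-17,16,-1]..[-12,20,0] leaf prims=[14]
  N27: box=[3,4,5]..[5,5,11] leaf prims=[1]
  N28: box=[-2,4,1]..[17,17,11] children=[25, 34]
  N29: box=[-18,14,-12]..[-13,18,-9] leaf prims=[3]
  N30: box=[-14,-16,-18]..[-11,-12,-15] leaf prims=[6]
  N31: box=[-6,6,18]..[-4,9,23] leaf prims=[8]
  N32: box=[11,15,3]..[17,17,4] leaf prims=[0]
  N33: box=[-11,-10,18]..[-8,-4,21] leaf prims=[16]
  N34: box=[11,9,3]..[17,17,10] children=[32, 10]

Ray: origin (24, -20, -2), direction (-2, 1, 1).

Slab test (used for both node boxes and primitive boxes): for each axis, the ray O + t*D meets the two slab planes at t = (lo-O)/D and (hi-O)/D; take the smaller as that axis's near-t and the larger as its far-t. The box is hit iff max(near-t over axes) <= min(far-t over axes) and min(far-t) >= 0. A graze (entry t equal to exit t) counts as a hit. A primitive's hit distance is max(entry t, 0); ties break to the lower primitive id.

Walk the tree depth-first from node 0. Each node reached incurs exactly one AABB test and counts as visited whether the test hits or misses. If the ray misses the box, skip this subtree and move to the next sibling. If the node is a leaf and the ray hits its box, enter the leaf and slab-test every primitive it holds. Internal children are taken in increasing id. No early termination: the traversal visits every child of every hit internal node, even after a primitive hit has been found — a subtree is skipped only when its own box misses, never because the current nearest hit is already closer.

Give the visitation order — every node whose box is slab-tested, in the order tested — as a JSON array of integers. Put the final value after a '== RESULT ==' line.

Trace the traversal:
N0 x:[2,21] y:[0,44] z:[-16,26] -> hit [2,21], descend [2, 18]
  N2 x:[14,21] y:[0,44] z:[-16,26] -> hit [14,21], descend [13, 20]
    N13 x:[14,21] y:[0,44] z:[11,26] -> hit [14,21], descend [3, 24]
      N3 x:[14,21] y:[0,16] z:[11,26] -> hit [14,16], descend [1, 8]
        N1 x:[17,21] y:[0,6] z:[11,26] -> miss, prune
        N8 x:[14,35/2] y:[10,16] z:[12,23] -> hit [14,16], descend [4, 33]
          N4 x:[14,31/2] y:[10,16] z:[12,14] -> hit [14,14] leaf, test {P13@t=14}
          N33 x:[16,35/2] y:[10,16] z:[20,23] -> miss, prune
      N24 x:[14,37/2] y:[26,44] z:[13,25] -> miss, prune
    N20 x:[15,21] y:[4,40] z:[-16,2] -> miss, prune
  N18 x:[2,13] y:[3,37] z:[3,18] -> hit [3,13], descend [6, 28]
    N6 x:[2,12] y:[3,11] z:[6,18] -> hit [6,11], descend [5, 16]
      N5 x:[2,9/2] y:[3,11] z:[6,13] -> miss, prune
      N16 x:[5,12] y:[4,9] z:[9,18] -> hit [9,9], descend [9, 14]
        N9 x:[9,12] y:[4,9] z:[9,15] -> hit [9,9] leaf, test {P11@t=9}
        N14 x:[5,15/2] y:[5,6] z:[17,18] -> miss, prune
    N28 x:[7/2,13] y:[24,37] z:[3,13] -> miss, prune

order=[0, 2, 13, 3, 1, 8, 4, 33, 24, 20, 18, 6, 5, 16, 9, 14, 28]  |boxes|=17  |leaves|=2  hit=P11

== RESULT ==
[0, 2, 13, 3, 1, 8, 4, 33, 24, 20, 18, 6, 5, 16, 9, 14, 28]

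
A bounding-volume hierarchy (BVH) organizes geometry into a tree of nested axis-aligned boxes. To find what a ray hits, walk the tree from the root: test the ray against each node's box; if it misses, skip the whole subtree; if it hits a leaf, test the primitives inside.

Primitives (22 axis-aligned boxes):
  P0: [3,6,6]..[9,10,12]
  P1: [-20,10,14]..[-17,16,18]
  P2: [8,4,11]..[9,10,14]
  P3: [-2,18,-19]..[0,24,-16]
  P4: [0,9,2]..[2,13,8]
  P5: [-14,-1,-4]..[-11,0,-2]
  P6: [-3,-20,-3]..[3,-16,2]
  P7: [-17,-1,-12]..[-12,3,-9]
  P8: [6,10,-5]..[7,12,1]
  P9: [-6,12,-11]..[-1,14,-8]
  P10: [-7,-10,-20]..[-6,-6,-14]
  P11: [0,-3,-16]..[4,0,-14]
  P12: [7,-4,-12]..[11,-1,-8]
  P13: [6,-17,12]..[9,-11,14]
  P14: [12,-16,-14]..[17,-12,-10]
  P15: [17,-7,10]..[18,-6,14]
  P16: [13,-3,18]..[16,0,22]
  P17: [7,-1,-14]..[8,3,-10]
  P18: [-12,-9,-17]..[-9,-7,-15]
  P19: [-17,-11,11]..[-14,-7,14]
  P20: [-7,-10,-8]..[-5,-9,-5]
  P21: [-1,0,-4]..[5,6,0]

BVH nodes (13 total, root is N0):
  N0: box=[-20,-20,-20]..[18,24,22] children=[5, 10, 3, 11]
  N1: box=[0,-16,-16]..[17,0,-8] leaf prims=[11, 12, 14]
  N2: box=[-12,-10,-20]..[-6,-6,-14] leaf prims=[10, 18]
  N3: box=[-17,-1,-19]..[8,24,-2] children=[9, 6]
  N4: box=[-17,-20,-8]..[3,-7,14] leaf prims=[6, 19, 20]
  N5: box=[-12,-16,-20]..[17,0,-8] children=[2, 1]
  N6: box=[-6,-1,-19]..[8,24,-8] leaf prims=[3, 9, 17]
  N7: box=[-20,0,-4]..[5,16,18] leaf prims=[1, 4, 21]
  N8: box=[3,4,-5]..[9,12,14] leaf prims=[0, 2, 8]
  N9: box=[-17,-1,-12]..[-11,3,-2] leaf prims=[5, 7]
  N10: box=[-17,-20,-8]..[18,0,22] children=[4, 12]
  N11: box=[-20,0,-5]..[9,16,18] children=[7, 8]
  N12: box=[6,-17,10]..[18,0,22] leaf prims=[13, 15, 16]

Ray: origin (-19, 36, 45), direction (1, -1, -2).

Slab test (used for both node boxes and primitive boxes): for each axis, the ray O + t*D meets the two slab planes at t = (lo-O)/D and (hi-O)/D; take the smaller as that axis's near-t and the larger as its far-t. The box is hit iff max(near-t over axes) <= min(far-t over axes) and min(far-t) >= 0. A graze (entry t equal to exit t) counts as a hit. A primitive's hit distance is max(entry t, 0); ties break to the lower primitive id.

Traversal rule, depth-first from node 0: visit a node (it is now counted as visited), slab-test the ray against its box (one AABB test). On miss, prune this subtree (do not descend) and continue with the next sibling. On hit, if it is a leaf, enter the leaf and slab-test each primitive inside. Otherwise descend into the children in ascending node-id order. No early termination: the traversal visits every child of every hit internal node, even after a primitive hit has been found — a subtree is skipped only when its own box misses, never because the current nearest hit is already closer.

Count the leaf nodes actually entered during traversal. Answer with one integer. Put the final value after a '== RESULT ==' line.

Trace the traversal:
N0 x:[-1,37] y:[12,56] z:[23/2,65/2] -> hit [12,65/2], descend [3, 5, 10, 11]
  N3 x:[2,27] y:[12,37] z:[47/2,32] -> hit [47/2,27], descend [6, 9]
    N6 x:[13,27] y:[12,37] z:[53/2,32] -> hit [53/2,27] leaf, test {P3(miss), P9(miss), P17(miss)}
    N9 x:[2,8] y:[33,37] z:[47/2,57/2] -> miss, prune
  N5 x:[7,36] y:[36,52] z:[53/2,65/2] -> miss, prune
  N10 x:[2,37] y:[36,56] z:[23/2,53/2] -> miss, prune
  N11 x:[-1,28] y:[20,36] z:[27/2,25] -> hit [20,25], descend [7, 8]
    N7 x:[-1,24] y:[20,36] z:[27/2,49/2] -> hit [20,24] leaf, test {P1(miss), P4(miss), P21(miss)}
    N8 x:[22,28] y:[24,32] z:[31/2,25] -> hit [24,25] leaf, test {P0(miss), P2(miss), P8@t=25}

Visited [0, 3, 6, 9, 5, 10, 11, 7, 8]. Tests: 9 box, 3 leaf. Nearest: P8.

== RESULT ==
3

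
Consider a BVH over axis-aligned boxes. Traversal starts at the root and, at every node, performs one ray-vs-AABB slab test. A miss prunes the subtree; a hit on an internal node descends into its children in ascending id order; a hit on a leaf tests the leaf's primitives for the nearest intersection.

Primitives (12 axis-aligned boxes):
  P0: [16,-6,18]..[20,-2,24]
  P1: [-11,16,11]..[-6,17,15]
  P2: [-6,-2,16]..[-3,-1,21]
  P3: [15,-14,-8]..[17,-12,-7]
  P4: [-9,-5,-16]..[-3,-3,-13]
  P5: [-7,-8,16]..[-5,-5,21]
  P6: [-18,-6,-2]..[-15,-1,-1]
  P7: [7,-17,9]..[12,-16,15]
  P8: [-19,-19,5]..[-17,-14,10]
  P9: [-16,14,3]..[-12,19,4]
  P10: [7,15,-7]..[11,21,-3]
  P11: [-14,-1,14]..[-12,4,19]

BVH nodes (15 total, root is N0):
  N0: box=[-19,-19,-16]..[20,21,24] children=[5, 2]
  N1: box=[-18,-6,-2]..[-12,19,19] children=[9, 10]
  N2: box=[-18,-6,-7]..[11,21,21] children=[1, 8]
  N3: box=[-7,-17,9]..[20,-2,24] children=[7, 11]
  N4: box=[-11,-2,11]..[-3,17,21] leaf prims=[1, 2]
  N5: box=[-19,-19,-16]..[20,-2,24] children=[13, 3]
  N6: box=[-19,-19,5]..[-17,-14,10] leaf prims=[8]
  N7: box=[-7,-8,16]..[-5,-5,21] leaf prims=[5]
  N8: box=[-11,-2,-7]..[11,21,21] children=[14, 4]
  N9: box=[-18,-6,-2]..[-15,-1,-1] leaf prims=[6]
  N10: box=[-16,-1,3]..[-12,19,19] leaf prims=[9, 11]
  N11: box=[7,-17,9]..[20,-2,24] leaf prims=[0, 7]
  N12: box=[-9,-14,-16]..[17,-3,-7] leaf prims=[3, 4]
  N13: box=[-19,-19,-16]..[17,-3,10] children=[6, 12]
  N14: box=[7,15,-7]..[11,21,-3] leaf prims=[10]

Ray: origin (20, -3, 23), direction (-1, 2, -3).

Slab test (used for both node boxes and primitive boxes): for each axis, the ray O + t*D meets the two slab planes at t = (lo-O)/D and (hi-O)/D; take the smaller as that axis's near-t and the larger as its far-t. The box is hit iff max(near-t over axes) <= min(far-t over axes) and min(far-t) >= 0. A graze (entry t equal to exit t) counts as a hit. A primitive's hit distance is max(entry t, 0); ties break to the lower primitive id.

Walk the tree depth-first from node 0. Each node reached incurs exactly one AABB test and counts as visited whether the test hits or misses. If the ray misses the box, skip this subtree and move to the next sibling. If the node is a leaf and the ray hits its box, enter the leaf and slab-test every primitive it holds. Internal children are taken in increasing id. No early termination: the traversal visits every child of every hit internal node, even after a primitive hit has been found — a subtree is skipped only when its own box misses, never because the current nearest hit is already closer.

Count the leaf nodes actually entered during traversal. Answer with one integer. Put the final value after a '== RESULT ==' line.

Walk:
N0 x:[0,39] y:[-8,12] z:[-1/3,13] -> hit [0,12], descend [2, 5]
  N2 x:[9,38] y:[-3/2,12] z:[2/3,10] -> hit [9,10], descend [1, 8]
    N1 x:[32,38] y:[-3/2,11] z:[4/3,25/3] -> miss, prune
    N8 x:[9,31] y:[1/2,12] z:[2/3,10] -> hit [9,10], descend [4, 14]
      N4 x:[23,31] y:[1/2,10] z:[2/3,4] -> miss, prune
      N14 x:[9,13] y:[9,12] z:[26/3,10] -> hit [9,10] leaf, test {P10@t=9}
  N5 x:[0,39] y:[-8,1/2] z:[-1/3,13] -> hit [0,1/2], descend [3, 13]
    N3 x:[0,27] y:[-7,1/2] z:[-1/3,14/3] -> hit [0,1/2], descend [7, 11]
      N7 x:[25,27] y:[-5/2,-1] z:[2/3,7/3] -> miss, prune
      N11 x:[0,13] y:[-7,1/2] z:[-1/3,14/3] -> hit [0,1/2] leaf, test {P0@t=0, P7(miss)}
    N13 x:[3,39] y:[-8,0] z:[13/3,13] -> miss, prune

Summary -> nodes [0, 2, 1, 8, 4, 14, 5, 3, 7, 11, 13]; box-tests=11; leaf-entries=2; first=P0

== RESULT ==
2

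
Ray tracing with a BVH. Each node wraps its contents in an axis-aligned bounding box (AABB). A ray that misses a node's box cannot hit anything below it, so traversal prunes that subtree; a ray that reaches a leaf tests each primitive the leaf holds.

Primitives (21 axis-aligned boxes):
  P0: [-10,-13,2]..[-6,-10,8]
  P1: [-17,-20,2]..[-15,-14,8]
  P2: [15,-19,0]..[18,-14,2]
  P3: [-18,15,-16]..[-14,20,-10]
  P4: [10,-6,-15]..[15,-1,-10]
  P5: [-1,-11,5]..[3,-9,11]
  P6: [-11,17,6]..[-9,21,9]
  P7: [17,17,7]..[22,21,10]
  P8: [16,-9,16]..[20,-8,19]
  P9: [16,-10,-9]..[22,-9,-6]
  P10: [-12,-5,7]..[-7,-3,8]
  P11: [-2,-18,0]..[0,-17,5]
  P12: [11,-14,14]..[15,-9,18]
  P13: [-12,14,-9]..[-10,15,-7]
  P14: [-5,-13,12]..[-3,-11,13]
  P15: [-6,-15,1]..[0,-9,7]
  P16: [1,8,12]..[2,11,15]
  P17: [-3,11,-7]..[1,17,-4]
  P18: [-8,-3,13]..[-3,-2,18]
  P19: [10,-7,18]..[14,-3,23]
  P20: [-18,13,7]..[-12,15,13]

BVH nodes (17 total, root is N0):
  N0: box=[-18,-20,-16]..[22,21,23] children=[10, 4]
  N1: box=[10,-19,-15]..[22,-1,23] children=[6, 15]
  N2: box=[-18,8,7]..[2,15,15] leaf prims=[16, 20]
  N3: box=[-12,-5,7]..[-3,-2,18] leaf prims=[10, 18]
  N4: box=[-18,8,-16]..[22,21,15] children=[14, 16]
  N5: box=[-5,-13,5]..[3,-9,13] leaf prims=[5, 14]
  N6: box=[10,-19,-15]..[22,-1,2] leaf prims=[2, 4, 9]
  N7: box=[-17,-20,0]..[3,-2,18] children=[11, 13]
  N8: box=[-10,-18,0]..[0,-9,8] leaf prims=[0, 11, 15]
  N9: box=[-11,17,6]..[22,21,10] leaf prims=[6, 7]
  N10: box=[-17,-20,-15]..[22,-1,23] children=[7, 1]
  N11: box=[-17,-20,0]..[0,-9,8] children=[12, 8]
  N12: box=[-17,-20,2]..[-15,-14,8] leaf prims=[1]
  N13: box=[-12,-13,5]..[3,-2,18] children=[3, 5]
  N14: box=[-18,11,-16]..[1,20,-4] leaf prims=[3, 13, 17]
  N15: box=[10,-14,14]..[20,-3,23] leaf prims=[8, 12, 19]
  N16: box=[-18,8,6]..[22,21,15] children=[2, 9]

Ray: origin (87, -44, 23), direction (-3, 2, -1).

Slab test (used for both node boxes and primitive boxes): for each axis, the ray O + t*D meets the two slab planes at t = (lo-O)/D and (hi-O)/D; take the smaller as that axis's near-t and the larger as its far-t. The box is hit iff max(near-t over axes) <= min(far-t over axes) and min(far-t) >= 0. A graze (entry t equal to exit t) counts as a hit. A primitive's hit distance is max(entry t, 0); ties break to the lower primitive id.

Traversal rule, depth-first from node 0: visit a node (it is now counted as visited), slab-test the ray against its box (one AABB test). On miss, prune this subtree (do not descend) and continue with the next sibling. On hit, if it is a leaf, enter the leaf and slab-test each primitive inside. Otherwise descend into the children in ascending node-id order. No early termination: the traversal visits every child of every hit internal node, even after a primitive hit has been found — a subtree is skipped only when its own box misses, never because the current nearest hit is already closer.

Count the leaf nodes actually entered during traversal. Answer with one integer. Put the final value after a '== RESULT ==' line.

Traverse from the root:
N0 x:[65/3,35] y:[12,65/2] z:[0,39] -> hit [65/3,65/2], descend [4, 10]
  N4 x:[65/3,35] y:[26,65/2] z:[8,39] -> hit [26,65/2], descend [14, 16]
    N14 x:[86/3,35] y:[55/2,32] z:[27,39] -> hit [86/3,32] leaf, test {P3(miss), P13(miss), P17@t=86/3}
    N16 x:[65/3,35] y:[26,65/2] z:[8,17] -> miss, prune
  N10 x:[65/3,104/3] y:[12,43/2] z:[0,38] -> miss, prune

Visited [0, 4, 14, 16, 10]. Tests: 5 box, 1 leaf. Nearest: P17.

== RESULT ==
1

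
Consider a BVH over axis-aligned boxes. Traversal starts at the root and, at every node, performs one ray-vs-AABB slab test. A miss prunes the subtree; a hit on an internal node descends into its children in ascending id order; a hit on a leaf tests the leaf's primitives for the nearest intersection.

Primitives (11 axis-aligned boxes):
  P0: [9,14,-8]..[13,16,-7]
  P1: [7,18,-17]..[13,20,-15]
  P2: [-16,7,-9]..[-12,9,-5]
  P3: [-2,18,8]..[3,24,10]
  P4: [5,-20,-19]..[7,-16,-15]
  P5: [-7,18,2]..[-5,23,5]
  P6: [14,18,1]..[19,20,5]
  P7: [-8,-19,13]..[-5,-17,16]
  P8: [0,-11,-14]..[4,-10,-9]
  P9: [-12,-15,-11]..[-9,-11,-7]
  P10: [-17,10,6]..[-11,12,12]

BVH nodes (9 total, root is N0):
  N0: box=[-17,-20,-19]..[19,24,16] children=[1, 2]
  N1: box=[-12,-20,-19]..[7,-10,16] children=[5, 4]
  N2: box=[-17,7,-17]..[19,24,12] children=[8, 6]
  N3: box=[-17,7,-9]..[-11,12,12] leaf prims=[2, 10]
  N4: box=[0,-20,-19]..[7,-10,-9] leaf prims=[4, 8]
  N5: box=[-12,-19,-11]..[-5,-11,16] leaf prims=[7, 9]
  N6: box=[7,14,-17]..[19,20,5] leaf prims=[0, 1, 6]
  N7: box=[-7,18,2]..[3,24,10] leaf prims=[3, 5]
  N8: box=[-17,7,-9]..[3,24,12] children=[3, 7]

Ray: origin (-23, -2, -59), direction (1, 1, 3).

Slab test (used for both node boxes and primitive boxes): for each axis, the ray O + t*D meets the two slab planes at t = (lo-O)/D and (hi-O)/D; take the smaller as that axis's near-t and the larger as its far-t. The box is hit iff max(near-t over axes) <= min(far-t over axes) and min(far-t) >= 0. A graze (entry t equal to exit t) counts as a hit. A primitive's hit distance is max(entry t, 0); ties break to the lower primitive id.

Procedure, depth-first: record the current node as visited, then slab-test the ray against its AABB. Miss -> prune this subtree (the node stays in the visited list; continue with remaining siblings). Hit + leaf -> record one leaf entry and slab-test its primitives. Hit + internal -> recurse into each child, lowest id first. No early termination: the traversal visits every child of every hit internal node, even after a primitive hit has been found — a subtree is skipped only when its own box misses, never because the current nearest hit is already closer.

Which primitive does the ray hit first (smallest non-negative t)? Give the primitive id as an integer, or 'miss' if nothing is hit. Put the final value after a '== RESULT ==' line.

Traverse from the root:
N0 x:[6,42] y:[-18,26] z:[40/3,25] -> hit [40/3,25], descend [1, 2]
  N1 x:[11,30] y:[-18,-8] z:[40/3,25] -> miss, prune
  N2 x:[6,42] y:[9,26] z:[14,71/3] -> hit [14,71/3], descend [6, 8]
    N6 x:[30,42] y:[16,22] z:[14,64/3] -> miss, prune
    N8 x:[6,26] y:[9,26] z:[50/3,71/3] -> hit [50/3,71/3], descend [3, 7]
      N3 x:[6,12] y:[9,14] z:[50/3,71/3] -> miss, prune
      N7 x:[16,26] y:[20,26] z:[61/3,23] -> hit [61/3,23] leaf, test {P3@t=67/3, P5(miss)}

7 AABB tests over nodes [0, 1, 2, 6, 8, 3, 7]; 1 leaf entered; closest P3.

== RESULT ==
3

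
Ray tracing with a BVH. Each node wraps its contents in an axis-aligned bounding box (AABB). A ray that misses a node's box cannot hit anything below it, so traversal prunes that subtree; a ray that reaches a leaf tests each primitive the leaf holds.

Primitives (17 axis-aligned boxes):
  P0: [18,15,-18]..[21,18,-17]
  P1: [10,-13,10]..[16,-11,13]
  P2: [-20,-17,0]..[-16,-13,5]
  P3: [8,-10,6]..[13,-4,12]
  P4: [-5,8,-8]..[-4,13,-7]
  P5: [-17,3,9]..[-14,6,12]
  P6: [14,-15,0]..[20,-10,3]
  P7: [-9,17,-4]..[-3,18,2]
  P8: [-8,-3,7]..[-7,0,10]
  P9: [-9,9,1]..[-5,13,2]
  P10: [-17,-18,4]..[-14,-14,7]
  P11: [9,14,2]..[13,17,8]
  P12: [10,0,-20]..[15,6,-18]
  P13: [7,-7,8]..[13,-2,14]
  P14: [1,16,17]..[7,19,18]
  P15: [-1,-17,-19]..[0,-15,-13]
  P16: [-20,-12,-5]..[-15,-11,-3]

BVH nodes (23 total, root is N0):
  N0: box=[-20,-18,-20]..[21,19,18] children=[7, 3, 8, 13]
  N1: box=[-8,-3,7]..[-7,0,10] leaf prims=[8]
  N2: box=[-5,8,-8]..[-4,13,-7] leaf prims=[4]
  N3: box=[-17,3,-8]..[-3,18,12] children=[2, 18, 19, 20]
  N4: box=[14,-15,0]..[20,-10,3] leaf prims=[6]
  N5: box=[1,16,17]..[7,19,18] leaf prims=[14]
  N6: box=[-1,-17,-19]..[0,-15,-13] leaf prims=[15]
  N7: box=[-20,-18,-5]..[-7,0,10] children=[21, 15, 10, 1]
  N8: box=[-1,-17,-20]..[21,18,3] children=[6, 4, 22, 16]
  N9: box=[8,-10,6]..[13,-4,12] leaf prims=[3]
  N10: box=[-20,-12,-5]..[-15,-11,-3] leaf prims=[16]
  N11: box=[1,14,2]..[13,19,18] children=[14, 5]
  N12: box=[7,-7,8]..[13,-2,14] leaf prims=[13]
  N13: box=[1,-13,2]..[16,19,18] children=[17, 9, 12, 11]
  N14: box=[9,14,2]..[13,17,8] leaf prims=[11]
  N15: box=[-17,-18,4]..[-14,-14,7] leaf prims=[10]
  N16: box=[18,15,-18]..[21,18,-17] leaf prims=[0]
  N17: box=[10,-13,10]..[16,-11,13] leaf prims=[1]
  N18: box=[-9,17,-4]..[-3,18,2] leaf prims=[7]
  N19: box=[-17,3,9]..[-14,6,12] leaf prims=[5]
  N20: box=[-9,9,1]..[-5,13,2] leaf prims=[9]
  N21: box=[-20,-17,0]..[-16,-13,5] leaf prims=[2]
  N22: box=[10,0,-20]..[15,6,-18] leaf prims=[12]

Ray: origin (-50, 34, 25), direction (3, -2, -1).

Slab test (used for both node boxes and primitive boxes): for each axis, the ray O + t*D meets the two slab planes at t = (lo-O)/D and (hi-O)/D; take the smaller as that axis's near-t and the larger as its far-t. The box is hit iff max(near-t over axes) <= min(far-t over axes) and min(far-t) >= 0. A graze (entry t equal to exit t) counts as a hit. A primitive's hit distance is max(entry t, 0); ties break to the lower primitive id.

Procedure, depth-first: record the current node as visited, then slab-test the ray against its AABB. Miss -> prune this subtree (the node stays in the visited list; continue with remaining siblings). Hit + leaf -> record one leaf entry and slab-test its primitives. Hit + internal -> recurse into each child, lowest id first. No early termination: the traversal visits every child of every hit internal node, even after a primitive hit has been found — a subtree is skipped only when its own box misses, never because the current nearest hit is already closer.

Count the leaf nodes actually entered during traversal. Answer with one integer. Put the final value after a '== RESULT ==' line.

Traverse from the root:
N0 x:[10,71/3] y:[15/2,26] z:[7,45] -> hit [10,71/3], descend [3, 7, 8, 13]
  N3 x:[11,47/3] y:[8,31/2] z:[13,33] -> hit [13,31/2], descend [2, 18, 19, 20]
    N2 x:[15,46/3] y:[21/2,13] z:[32,33] -> miss, prune
    N18 x:[41/3,47/3] y:[8,17/2] z:[23,29] -> miss, prune
    N19 x:[11,12] y:[14,31/2] z:[13,16] -> miss, prune
    N20 x:[41/3,15] y:[21/2,25/2] z:[23,24] -> miss, prune
  N7 x:[10,43/3] y:[17,26] z:[15,30] -> miss, prune
  N8 x:[49/3,71/3] y:[8,51/2] z:[22,45] -> hit [22,71/3], descend [4, 6, 16, 22]
    N4 x:[64/3,70/3] y:[22,49/2] z:[22,25] -> hit [22,70/3] leaf, test {P6@t=22}
    N6 x:[49/3,50/3] y:[49/2,51/2] z:[38,44] -> miss, prune
    N16 x:[68/3,71/3] y:[8,19/2] z:[42,43] -> miss, prune
    N22 x:[20,65/3] y:[14,17] z:[43,45] -> miss, prune
  N13 x:[17,22] y:[15/2,47/2] z:[7,23] -> hit [17,22], descend [9, 11, 12, 17]
    N9 x:[58/3,21] y:[19,22] z:[13,19] -> miss, prune
    N11 x:[17,21] y:[15/2,10] z:[7,23] -> miss, prune
    N12 x:[19,21] y:[18,41/2] z:[11,17] -> miss, prune
    N17 x:[20,22] y:[45/2,47/2] z:[12,15] -> miss, prune

Visited [0, 3, 2, 18, 19, 20, 7, 8, 4, 6, 16, 22, 13, 9, 11, 12, 17]. Tests: 17 box, 1 leaf. Nearest: P6.

== RESULT ==
1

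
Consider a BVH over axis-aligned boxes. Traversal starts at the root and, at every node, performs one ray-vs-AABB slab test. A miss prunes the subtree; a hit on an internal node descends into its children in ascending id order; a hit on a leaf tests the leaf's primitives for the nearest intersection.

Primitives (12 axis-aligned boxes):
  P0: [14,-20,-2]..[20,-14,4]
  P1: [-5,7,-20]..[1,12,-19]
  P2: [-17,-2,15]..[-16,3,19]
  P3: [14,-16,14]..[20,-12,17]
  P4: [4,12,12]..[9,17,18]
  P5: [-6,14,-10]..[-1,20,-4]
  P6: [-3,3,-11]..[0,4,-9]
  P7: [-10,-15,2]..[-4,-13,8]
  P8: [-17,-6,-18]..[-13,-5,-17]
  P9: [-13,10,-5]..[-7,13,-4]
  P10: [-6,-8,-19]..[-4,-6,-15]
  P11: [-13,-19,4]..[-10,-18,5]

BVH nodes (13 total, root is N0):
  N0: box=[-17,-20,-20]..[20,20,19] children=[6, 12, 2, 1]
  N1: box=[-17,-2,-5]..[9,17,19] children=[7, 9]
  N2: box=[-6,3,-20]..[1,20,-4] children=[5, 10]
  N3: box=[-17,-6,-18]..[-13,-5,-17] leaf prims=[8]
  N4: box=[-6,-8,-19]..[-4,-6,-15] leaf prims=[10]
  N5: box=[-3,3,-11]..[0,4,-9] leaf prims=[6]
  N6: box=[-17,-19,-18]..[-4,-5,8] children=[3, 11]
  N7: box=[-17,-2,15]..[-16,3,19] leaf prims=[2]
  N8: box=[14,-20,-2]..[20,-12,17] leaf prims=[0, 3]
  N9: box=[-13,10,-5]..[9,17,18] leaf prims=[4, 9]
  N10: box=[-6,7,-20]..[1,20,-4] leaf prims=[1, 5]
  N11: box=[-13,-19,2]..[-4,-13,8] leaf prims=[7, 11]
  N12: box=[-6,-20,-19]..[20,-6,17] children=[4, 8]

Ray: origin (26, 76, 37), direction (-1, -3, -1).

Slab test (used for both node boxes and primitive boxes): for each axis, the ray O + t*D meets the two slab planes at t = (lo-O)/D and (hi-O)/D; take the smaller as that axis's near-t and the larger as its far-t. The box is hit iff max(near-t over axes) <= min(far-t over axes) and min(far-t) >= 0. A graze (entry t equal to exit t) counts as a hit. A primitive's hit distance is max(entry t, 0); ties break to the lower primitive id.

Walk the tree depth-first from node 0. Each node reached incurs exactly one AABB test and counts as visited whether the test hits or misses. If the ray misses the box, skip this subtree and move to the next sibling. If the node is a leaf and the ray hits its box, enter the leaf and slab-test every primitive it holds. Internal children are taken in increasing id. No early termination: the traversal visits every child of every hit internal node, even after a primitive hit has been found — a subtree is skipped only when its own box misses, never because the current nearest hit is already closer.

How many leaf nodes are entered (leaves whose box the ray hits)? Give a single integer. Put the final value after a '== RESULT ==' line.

Walk:
N0 x:[6,43] y:[56/3,32] z:[18,57] -> hit [56/3,32], descend [1, 2, 6, 12]
  N1 x:[17,43] y:[59/3,26] z:[18,42] -> hit [59/3,26], descend [7, 9]
    N7 x:[42,43] y:[73/3,26] z:[18,22] -> miss, prune
    N9 x:[17,39] y:[59/3,22] z:[19,42] -> hit [59/3,22] leaf, test {P4@t=59/3, P9(miss)}
  N2 x:[25,32] y:[56/3,73/3] z:[41,57] -> miss, prune
  N6 x:[30,43] y:[27,95/3] z:[29,55] -> hit [30,95/3], descend [3, 11]
    N3 x:[39,43] y:[27,82/3] z:[54,55] -> miss, prune
    N11 x:[30,39] y:[89/3,95/3] z:[29,35] -> hit [30,95/3] leaf, test {P7@t=30, P11(miss)}
  N12 x:[6,32] y:[82/3,32] z:[20,56] -> hit [82/3,32], descend [4, 8]
    N4 x:[30,32] y:[82/3,28] z:[52,56] -> miss, prune
    N8 x:[6,12] y:[88/3,32] z:[20,39] -> miss, prune

11 AABB tests over nodes [0, 1, 7, 9, 2, 6, 3, 11, 12, 4, 8]; 2 leaves entered; closest P4.

== RESULT ==
2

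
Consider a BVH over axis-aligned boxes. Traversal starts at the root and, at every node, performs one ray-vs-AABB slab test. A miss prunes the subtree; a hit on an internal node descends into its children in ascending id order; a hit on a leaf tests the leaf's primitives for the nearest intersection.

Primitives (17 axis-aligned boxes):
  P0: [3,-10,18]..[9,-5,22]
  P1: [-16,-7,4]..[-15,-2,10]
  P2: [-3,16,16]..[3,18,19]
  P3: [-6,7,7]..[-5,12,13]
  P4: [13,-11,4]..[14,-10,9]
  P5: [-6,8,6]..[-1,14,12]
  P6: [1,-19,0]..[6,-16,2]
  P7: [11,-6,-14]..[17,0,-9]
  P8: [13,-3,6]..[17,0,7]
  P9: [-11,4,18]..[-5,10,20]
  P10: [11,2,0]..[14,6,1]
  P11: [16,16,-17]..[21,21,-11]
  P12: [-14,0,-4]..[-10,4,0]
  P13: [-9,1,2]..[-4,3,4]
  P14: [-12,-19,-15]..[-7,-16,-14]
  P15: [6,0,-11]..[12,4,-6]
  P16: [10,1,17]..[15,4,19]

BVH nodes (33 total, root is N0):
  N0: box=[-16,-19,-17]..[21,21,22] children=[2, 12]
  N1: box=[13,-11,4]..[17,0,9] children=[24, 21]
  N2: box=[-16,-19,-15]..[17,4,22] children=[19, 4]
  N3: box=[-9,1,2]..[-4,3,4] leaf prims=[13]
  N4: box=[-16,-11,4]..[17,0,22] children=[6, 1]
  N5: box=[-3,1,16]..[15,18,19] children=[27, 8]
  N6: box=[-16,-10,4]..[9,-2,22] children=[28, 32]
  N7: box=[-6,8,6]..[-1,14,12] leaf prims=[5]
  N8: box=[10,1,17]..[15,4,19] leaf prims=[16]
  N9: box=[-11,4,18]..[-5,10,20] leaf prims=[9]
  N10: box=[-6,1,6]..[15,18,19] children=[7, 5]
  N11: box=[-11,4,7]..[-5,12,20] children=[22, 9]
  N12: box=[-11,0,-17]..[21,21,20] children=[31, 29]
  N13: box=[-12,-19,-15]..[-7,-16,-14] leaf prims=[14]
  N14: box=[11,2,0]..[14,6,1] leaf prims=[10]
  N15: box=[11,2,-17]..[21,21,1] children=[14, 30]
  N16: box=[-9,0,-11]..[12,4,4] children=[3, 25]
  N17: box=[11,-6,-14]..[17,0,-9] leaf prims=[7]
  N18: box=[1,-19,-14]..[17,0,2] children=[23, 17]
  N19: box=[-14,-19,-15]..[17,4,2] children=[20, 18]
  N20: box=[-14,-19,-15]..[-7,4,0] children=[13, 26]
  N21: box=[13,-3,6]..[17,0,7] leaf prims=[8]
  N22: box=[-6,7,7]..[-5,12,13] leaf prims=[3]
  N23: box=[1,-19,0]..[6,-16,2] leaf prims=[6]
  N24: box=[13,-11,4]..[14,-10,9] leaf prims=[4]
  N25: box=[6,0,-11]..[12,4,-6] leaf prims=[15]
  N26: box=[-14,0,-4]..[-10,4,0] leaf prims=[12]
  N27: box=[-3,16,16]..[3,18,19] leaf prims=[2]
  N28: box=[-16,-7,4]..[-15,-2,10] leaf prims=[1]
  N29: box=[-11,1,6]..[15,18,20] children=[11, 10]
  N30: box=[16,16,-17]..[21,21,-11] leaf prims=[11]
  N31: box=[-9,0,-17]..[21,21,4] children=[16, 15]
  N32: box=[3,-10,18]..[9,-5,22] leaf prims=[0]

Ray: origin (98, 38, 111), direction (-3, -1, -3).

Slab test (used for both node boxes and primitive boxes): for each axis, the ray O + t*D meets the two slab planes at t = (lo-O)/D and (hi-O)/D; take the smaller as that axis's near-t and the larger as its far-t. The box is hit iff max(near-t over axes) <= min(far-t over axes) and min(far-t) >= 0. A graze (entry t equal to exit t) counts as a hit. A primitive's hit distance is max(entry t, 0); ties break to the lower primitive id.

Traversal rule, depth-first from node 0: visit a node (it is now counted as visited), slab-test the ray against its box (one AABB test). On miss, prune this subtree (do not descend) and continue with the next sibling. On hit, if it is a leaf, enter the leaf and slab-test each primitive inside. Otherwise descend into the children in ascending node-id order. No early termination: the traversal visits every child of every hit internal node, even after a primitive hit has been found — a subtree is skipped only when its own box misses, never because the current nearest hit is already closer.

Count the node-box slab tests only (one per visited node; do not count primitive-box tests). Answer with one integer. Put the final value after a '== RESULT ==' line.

Traverse from the root:
N0 x:[77/3,38] y:[17,57] z:[89/3,128/3] -> hit [89/3,38], descend [2, 12]
  N2 x:[27,38] y:[34,57] z:[89/3,42] -> hit [34,38], descend [4, 19]
    N4 x:[27,38] y:[38,49] z:[89/3,107/3] -> miss, prune
    N19 x:[27,112/3] y:[34,57] z:[109/3,42] -> hit [109/3,112/3], descend [18, 20]
      N18 x:[27,97/3] y:[38,57] z:[109/3,125/3] -> miss, prune
      N20 x:[35,112/3] y:[34,57] z:[37,42] -> hit [37,112/3], descend [13, 26]
        N13 x:[35,110/3] y:[54,57] z:[125/3,42] -> miss, prune
        N26 x:[36,112/3] y:[34,38] z:[37,115/3] -> hit [37,112/3] leaf, test {P12@t=37}
  N12 x:[77/3,109/3] y:[17,38] z:[91/3,128/3] -> hit [91/3,109/3], descend [29, 31]
    N29 x:[83/3,109/3] y:[20,37] z:[91/3,35] -> hit [91/3,35], descend [10, 11]
      N10 x:[83/3,104/3] y:[20,37] z:[92/3,35] -> hit [92/3,104/3], descend [5, 7]
        N5 x:[83/3,101/3] y:[20,37] z:[92/3,95/3] -> hit [92/3,95/3], descend [8, 27]
          N8 x:[83/3,88/3] y:[34,37] z:[92/3,94/3] -> miss, prune
          N27 x:[95/3,101/3] y:[20,22] z:[92/3,95/3] -> miss, prune
        N7 x:[33,104/3] y:[24,30] z:[33,35] -> miss, prune
      N11 x:[103/3,109/3] y:[26,34] z:[91/3,104/3] -> miss, prune
    N31 x:[77/3,107/3] y:[17,38] z:[107/3,128/3] -> hit [107/3,107/3], descend [15, 16]
      N15 x:[77/3,29] y:[17,36] z:[110/3,128/3] -> miss, prune
      N16 x:[86/3,107/3] y:[34,38] z:[107/3,122/3] -> hit [107/3,107/3], descend [3, 25]
        N3 x:[34,107/3] y:[35,37] z:[107/3,109/3] -> hit [107/3,107/3] leaf, test {P13@t=107/3}
        N25 x:[86/3,92/3] y:[34,38] z:[39,122/3] -> miss, prune

21 AABB tests over nodes [0, 2, 4, 19, 18, 20, 13, 26, 12, 29, 10, 5, 8, 27, 7, 11, 31, 15, 16, 3, 25]; 2 leaves entered; closest P13.

== RESULT ==
21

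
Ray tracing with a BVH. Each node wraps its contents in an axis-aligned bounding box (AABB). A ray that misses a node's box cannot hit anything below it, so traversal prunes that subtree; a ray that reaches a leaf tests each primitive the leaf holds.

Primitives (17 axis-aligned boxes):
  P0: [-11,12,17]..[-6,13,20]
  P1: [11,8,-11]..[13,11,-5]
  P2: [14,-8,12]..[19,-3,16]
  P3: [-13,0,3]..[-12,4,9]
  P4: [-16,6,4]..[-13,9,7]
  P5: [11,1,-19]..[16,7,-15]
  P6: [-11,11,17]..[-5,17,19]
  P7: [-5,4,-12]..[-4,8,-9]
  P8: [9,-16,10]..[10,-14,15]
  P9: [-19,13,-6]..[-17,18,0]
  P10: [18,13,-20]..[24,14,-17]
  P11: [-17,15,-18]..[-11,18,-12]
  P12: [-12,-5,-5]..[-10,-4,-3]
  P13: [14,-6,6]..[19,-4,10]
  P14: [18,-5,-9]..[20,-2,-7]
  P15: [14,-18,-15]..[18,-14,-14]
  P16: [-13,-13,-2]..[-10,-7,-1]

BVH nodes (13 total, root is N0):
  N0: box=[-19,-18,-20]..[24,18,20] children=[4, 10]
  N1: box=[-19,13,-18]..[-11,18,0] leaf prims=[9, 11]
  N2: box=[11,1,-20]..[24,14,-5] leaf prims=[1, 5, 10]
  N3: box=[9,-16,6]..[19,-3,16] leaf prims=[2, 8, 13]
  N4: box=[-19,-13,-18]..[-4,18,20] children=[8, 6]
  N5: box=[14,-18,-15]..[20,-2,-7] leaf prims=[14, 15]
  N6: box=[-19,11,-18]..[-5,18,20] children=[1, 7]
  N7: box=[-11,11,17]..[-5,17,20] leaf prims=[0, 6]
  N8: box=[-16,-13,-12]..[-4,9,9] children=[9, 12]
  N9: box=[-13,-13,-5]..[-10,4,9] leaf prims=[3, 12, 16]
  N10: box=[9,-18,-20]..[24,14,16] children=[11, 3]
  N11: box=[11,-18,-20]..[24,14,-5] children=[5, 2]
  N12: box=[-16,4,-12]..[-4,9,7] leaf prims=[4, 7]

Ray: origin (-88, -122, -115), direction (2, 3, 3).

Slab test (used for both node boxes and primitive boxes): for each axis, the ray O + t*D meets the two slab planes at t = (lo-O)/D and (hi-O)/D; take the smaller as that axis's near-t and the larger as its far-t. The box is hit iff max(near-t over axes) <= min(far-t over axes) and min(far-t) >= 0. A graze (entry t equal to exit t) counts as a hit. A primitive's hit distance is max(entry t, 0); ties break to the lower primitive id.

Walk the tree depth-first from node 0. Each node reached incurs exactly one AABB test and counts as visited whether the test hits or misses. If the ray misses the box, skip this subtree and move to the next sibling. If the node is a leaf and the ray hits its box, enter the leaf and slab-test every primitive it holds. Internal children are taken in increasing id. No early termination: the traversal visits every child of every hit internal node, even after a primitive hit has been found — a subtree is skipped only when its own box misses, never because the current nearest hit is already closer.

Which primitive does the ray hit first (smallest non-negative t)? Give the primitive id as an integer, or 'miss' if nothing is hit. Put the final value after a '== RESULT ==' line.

Trace the traversal:
N0 x:[69/2,56] y:[104/3,140/3] z:[95/3,45] -> hit [104/3,45], descend [4, 10]
  N4 x:[69/2,42] y:[109/3,140/3] z:[97/3,45] -> hit [109/3,42], descend [6, 8]
    N6 x:[69/2,83/2] y:[133/3,140/3] z:[97/3,45] -> miss, prune
    N8 x:[36,42] y:[109/3,131/3] z:[103/3,124/3] -> hit [109/3,124/3], descend [9, 12]
      N9 x:[75/2,39] y:[109/3,42] z:[110/3,124/3] -> hit [75/2,39] leaf, test {P3(miss), P12(miss), P16@t=113/3}
      N12 x:[36,42] y:[42,131/3] z:[103/3,122/3] -> miss, prune
  N10 x:[97/2,56] y:[104/3,136/3] z:[95/3,131/3] -> miss, prune

order=[0, 4, 6, 8, 9, 12, 10]  |boxes|=7  |leaves|=1  hit=P16

== RESULT ==
16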